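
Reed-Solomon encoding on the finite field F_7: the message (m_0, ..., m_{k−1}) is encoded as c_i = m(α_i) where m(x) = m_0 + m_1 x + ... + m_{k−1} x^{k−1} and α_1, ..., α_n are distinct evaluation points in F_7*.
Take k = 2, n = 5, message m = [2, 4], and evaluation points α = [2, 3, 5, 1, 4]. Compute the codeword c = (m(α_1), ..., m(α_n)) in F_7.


c = [3, 0, 1, 6, 4]

Message polynomial: m(x) = 2 + 4·x (mod 7).
For each evaluation point α_i, compute m(α_i) mod 7:
  α_1 = 2: Horner steps 4 → 3, so m(2) = 3.
  α_2 = 3: Horner steps 4 → 0, so m(3) = 0.
  α_3 = 5: Horner steps 4 → 1, so m(5) = 1.
  α_4 = 1: Horner steps 4 → 6, so m(1) = 6.
  α_5 = 4: Horner steps 4 → 4, so m(4) = 4.
Codeword c = [3, 0, 1, 6, 4] ∈ F_7^5.


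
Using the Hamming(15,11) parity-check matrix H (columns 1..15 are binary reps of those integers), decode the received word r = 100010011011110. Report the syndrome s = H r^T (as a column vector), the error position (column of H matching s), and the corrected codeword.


s = (0, 0, 0, 1)^T, error position = 1, corrected codeword c = 000010011011110

Compute s = H r^T mod 2 one row at a time:
  s_1 = 1 + 1 + 0 + 1 + 1 + 1 + 1 + 0 = 6 ≡ 0 (mod 2).
  s_2 = 0 + 1 + 0 + 0 + 1 + 1 + 1 + 0 = 4 ≡ 0 (mod 2).
  s_3 = 0 + 0 + 0 + 0 + 0 + 1 + 1 + 0 = 2 ≡ 0 (mod 2).
  s_4 = 1 + 0 + 1 + 0 + 1 + 1 + 1 + 0 = 5 ≡ 1 (mod 2).
s = (0, 0, 0, 1)^T — this equals column 1 of H (binary 0001), so error is at position 1.
Correct: flip bit 1 of r = 100010011011110 to get c = 000010011011110.


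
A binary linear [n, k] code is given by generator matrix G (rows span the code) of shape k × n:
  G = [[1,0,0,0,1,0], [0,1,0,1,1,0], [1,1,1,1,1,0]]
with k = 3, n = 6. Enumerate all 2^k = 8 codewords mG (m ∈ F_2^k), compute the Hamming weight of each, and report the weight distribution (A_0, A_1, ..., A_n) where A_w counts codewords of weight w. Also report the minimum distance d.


Weight distribution: A_0 = 1, A_2 = 3, A_3 = 3, A_5 = 1. Minimum distance d = 2.

Enumerate all 2^3 = 8 messages m ∈ F_2^3.
For each, compute codeword c = mG in F_2^6, then tally its weight.
  m = 000 → c = 000000, weight = 0.
  m = 100 → c = 100010, weight = 2.
  m = 010 → c = 010110, weight = 3.
  m = 110 → c = 110100, weight = 3.
  m = 001 → c = 111110, weight = 5.
  m = 101 → c = 011100, weight = 3.
  m = 011 → c = 101000, weight = 2.
  m = 111 → c = 001010, weight = 2.
Tally weights:
  weight 0: 1 codewords.
  weight 2: 3 codewords.
  weight 3: 3 codewords.
  weight 5: 1 codewords.
Minimum distance d = smallest w > 0 with A_w > 0 = 2.
Sanity: Σ A_w = 8 = 2^3 = 8 ✓.


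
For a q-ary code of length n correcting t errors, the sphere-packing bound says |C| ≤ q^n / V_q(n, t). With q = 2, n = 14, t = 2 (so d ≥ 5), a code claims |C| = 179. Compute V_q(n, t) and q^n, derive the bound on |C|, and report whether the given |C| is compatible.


V_q(n, t) = 106, q^n = 16384, Hamming bound = 154, |C| = 179 > bound (violated).

Step 1: Compute V_q(n, t) = Σ_{j=0}^2 C(n, j) (q−1)^j.
  j = 0: C(14,0)·(1)^0 = 1·1 = 1.
  j = 1: C(14,1)·(1)^1 = 14·1 = 14.
  j = 2: C(14,2)·(1)^2 = 91·1 = 91.
  V_q(n, t) = 1 + 14 + 91 = 106.
Step 2: q^n = 2^14 = 16384.
Step 3: Hamming bound ⌊q^n / V_q(n,t)⌋ = ⌊16384/106⌋ = 154.
Step 4: Compare |C| = 179 to 154: violated.
The claimed |C| lies above the Hamming bound, so no 2-ary code of length 14 with d ≥ 5 can have 179 codewords.


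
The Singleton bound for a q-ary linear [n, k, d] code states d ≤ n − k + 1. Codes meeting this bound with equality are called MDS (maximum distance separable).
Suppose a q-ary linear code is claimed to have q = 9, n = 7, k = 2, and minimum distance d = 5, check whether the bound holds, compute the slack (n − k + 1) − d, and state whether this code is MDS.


Singleton RHS = n − k + 1 = 6, slack = 1, bound satisfied, not MDS.

Singleton bound: d ≤ n − k + 1.
Here n = 7, k = 2, so n − k + 1 = 6.
Given d = 5, check d ≤ 6: YES.
Slack = (n − k + 1) − d = 1.
The code is NOT MDS (slack = 1 > 0).
Description: the claimed parameters are [7, 2, 5]_9; such a code would be non-MDS.


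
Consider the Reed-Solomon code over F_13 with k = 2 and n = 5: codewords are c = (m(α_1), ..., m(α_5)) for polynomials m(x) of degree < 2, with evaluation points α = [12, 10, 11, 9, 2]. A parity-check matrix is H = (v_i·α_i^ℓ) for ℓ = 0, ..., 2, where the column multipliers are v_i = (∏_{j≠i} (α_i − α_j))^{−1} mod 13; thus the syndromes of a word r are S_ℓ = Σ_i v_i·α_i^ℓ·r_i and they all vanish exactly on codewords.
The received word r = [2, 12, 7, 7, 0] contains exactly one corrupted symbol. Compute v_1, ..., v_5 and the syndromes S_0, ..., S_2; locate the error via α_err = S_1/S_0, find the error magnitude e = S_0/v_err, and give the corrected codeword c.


S = (12, 4, 10), error at position 4, error magnitude e = 3, c = [2, 12, 7, 4, 0].

Step 1: column multipliers v_i = (∏_{j≠i}(α_i − α_j))^{−1} mod 13.
  i = 1 (α = 12): (12−10)(12−11)(12−9)(12−2) = 2·1·3·10 = 60 ≡ 8, so v_1 = 8^{−1} = 5 (mod 13).
  i = 2 (α = 10): (10−12)(10−11)(10−9)(10−2) = (−2)·(−1)·1·8 = 16 ≡ 3, so v_2 = 3^{−1} = 9 (mod 13).
  i = 3 (α = 11): (11−12)(11−10)(11−9)(11−2) = (−1)·1·2·9 = −18 ≡ 8, so v_3 = 8^{−1} = 5 (mod 13).
  i = 4 (α = 9): (9−12)(9−10)(9−11)(9−2) = (−3)·(−1)·(−2)·7 = −42 ≡ 10, so v_4 = 10^{−1} = 4 (mod 13).
  i = 5 (α = 2): (2−12)(2−10)(2−11)(2−9) = (−10)·(−8)·(−9)·(−7) = 5040 ≡ 9, so v_5 = 9^{−1} = 3 (mod 13).
  v = [5, 9, 5, 4, 3].
Step 2: syndromes of r = [2, 12, 7, 7, 0] (all sums mod 13).
  S_0 = Σ v_i r_i = 5·2 + 9·12 + 5·7 + 4·7 + 3·0 = 181 ≡ 12.
  S_1 = Σ v_i α_i r_i = 5·12·2 + 9·10·12 + 5·11·7 + 4·9·7 + 3·2·0 = 1837 ≡ 4.
  α_i^2 mod 13 = [1, 9, 4, 3, 4].
  S_2 = Σ v_i α_i^2 r_i = 5·1·2 + 9·9·12 + 5·4·7 + 4·3·7 + 3·4·0 = 1206 ≡ 10.
  S = (12, 4, 10) ≠ 0, so r is not a codeword (an error is present).
Step 3: locate the error. For a single error e at position i, S_ℓ = v_i·e·α_i^ℓ, so α_err = S_1/S_0.
  S_0^{−1} = 12^{−1} = 12 (mod 13), so α_err = 4·12 = 48 ≡ 9 = α_4. Error position i = 4.
  Consistency check: S_2/S_1 = 10·10 = 100 ≡ 9 = α_err ✓ (single-error assumption holds).
Step 4: error magnitude e = S_0/v_4 = S_0·∏_{j≠4}(α_4 − α_j) = 12·10 = 120 ≡ 3 (mod 13).
Step 5: correct position 4: c_4 = r_4 − e = 7 − 3 ≡ 4 (mod 13). Hence c = [2, 12, 7, 4, 0].
  Check: interpolating c through the α_i gives m(x) = 10 + 8·x (degree < 2) with m(α_i) = c_i for every i, so c is indeed a codeword.


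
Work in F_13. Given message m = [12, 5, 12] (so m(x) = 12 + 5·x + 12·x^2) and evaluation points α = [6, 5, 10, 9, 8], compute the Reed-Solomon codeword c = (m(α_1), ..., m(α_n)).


c = [6, 12, 1, 2, 1]

Message polynomial: m(x) = 12 + 5·x + 12·x^2 (mod 13).
For each evaluation point α_i, compute m(α_i) mod 13:
  α_1 = 6: Horner steps 12 → 12 → 6, so m(6) = 6.
  α_2 = 5: Horner steps 12 → 0 → 12, so m(5) = 12.
  α_3 = 10: Horner steps 12 → 8 → 1, so m(10) = 1.
  α_4 = 9: Horner steps 12 → 9 → 2, so m(9) = 2.
  α_5 = 8: Horner steps 12 → 10 → 1, so m(8) = 1.
Codeword c = [6, 12, 1, 2, 1] ∈ F_13^5.


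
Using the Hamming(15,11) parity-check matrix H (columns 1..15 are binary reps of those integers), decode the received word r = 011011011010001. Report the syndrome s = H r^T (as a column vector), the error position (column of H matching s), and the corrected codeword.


s = (0, 1, 1, 1)^T, error position = 7, corrected codeword c = 011011111010001

Compute s = H r^T mod 2 one row at a time:
  s_1 = 1 + 1 + 0 + 1 + 0 + 0 + 0 + 1 = 4 ≡ 0 (mod 2).
  s_2 = 0 + 1 + 1 + 0 + 0 + 0 + 0 + 1 = 3 ≡ 1 (mod 2).
  s_3 = 1 + 1 + 1 + 0 + 0 + 1 + 0 + 1 = 5 ≡ 1 (mod 2).
  s_4 = 0 + 1 + 1 + 0 + 1 + 1 + 0 + 1 = 5 ≡ 1 (mod 2).
s = (0, 1, 1, 1)^T — this equals column 7 of H (binary 0111), so error is at position 7.
Correct: flip bit 7 of r = 011011011010001 to get c = 011011111010001.


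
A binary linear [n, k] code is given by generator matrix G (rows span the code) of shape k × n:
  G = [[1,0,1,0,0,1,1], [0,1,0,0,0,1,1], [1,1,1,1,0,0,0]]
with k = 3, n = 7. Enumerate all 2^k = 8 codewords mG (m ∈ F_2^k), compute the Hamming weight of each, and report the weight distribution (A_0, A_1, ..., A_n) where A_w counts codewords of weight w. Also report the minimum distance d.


Weight distribution: A_0 = 1, A_1 = 1, A_3 = 2, A_4 = 3, A_5 = 1. Minimum distance d = 1.

Enumerate all 2^3 = 8 messages m ∈ F_2^3.
For each, compute codeword c = mG in F_2^7, then tally its weight.
  m = 000 → c = 0000000, weight = 0.
  m = 100 → c = 1010011, weight = 4.
  m = 010 → c = 0100011, weight = 3.
  m = 110 → c = 1110000, weight = 3.
  m = 001 → c = 1111000, weight = 4.
  m = 101 → c = 0101011, weight = 4.
  m = 011 → c = 1011011, weight = 5.
  m = 111 → c = 0001000, weight = 1.
Tally weights:
  weight 0: 1 codewords.
  weight 1: 1 codewords.
  weight 3: 2 codewords.
  weight 4: 3 codewords.
  weight 5: 1 codewords.
Minimum distance d = smallest w > 0 with A_w > 0 = 1.
Sanity: Σ A_w = 8 = 2^3 = 8 ✓.


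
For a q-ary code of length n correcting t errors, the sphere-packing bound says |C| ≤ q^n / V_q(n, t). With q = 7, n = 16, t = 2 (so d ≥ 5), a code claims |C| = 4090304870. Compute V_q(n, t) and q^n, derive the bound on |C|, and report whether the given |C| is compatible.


V_q(n, t) = 4417, q^n = 33232930569601, Hamming bound = 7523869270, |C| = 4090304870 ≤ bound (satisfied).

Step 1: Compute V_q(n, t) = Σ_{j=0}^2 C(n, j) (q−1)^j.
  j = 0: C(16,0)·(6)^0 = 1·1 = 1.
  j = 1: C(16,1)·(6)^1 = 16·6 = 96.
  j = 2: C(16,2)·(6)^2 = 120·36 = 4320.
  V_q(n, t) = 1 + 96 + 4320 = 4417.
Step 2: q^n = 7^16 = 33232930569601.
Step 3: Hamming bound ⌊q^n / V_q(n,t)⌋ = ⌊33232930569601/4417⌋ = 7523869270.
Step 4: Compare |C| = 4090304870 to 7523869270: satisfied.
The claimed |C| lies below the Hamming bound.


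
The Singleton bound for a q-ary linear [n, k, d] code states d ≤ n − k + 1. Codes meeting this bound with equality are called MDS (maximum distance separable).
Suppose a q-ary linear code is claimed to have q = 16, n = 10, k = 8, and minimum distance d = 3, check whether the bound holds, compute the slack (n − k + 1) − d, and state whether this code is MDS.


Singleton RHS = n − k + 1 = 3, slack = 0, bound satisfied, MDS.

Singleton bound: d ≤ n − k + 1.
Here n = 10, k = 8, so n − k + 1 = 3.
Given d = 3, check d ≤ 3: YES.
Slack = (n − k + 1) − d = 0.
The code is MDS (slack = 0).
Description: the claimed parameters are [10, 8, 3]_16; such a code would be MDS (meets Singleton bound).


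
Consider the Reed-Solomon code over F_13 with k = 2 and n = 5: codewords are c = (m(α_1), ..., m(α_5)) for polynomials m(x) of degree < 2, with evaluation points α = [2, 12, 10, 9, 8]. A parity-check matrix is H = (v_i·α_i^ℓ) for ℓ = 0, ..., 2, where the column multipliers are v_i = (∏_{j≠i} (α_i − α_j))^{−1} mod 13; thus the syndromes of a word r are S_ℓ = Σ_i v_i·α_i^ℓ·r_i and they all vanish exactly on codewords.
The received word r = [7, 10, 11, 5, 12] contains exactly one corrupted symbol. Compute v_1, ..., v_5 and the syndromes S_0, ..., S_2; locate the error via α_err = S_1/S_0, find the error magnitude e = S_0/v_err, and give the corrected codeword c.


S = (3, 6, 12), error at position 1, error magnitude e = 5, c = [2, 10, 11, 5, 12].

Step 1: column multipliers v_i = (∏_{j≠i}(α_i − α_j))^{−1} mod 13.
  i = 1 (α = 2): (2−12)(2−10)(2−9)(2−8) = (−10)·(−8)·(−7)·(−6) = 3360 ≡ 6, so v_1 = 6^{−1} = 11 (mod 13).
  i = 2 (α = 12): (12−2)(12−10)(12−9)(12−8) = 10·2·3·4 = 240 ≡ 6, so v_2 = 6^{−1} = 11 (mod 13).
  i = 3 (α = 10): (10−2)(10−12)(10−9)(10−8) = 8·(−2)·1·2 = −32 ≡ 7, so v_3 = 7^{−1} = 2 (mod 13).
  i = 4 (α = 9): (9−2)(9−12)(9−10)(9−8) = 7·(−3)·(−1)·1 = 21 ≡ 8, so v_4 = 8^{−1} = 5 (mod 13).
  i = 5 (α = 8): (8−2)(8−12)(8−10)(8−9) = 6·(−4)·(−2)·(−1) = −48 ≡ 4, so v_5 = 4^{−1} = 10 (mod 13).
  v = [11, 11, 2, 5, 10].
Step 2: syndromes of r = [7, 10, 11, 5, 12] (all sums mod 13).
  S_0 = Σ v_i r_i = 11·7 + 11·10 + 2·11 + 5·5 + 10·12 = 354 ≡ 3.
  S_1 = Σ v_i α_i r_i = 11·2·7 + 11·12·10 + 2·10·11 + 5·9·5 + 10·8·12 = 2879 ≡ 6.
  α_i^2 mod 13 = [4, 1, 9, 3, 12].
  S_2 = Σ v_i α_i^2 r_i = 11·4·7 + 11·1·10 + 2·9·11 + 5·3·5 + 10·12·12 = 2131 ≡ 12.
  S = (3, 6, 12) ≠ 0, so r is not a codeword (an error is present).
Step 3: locate the error. For a single error e at position i, S_ℓ = v_i·e·α_i^ℓ, so α_err = S_1/S_0.
  S_0^{−1} = 3^{−1} = 9 (mod 13), so α_err = 6·9 = 54 ≡ 2 = α_1. Error position i = 1.
  Consistency check: S_2/S_1 = 12·11 = 132 ≡ 2 = α_err ✓ (single-error assumption holds).
Step 4: error magnitude e = S_0/v_1 = S_0·∏_{j≠1}(α_1 − α_j) = 3·6 = 18 ≡ 5 (mod 13).
Step 5: correct position 1: c_1 = r_1 − e = 7 − 5 ≡ 2 (mod 13). Hence c = [2, 10, 11, 5, 12].
  Check: interpolating c through the α_i gives m(x) = 3 + 6·x (degree < 2) with m(α_i) = c_i for every i, so c is indeed a codeword.


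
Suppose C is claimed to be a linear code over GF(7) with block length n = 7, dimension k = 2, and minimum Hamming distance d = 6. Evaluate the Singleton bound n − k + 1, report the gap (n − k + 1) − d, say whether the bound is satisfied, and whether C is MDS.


Singleton RHS = n − k + 1 = 6, slack = 0, bound satisfied, MDS.

Singleton bound: d ≤ n − k + 1.
Here n = 7, k = 2, so n − k + 1 = 6.
Given d = 6, check d ≤ 6: YES.
Slack = (n − k + 1) − d = 0.
The code is MDS (slack = 0).
Description: the claimed parameters are [7, 2, 6]_7; such a code would be MDS (meets Singleton bound).


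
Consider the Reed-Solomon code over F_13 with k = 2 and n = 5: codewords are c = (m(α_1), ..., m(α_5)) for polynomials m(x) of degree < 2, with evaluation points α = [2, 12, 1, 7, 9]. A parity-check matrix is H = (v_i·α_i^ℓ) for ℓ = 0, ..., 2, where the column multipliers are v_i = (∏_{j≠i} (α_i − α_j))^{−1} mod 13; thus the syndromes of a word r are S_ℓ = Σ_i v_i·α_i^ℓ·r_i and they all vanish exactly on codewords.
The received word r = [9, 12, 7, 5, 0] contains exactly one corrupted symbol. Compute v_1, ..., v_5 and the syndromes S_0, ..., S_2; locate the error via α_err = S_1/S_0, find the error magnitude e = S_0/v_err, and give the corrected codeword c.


S = (11, 9, 5), error at position 1, error magnitude e = 11, c = [11, 12, 7, 5, 0].

Step 1: column multipliers v_i = (∏_{j≠i}(α_i − α_j))^{−1} mod 13.
  i = 1 (α = 2): (2−12)(2−1)(2−7)(2−9) = (−10)·1·(−5)·(−7) = −350 ≡ 1, so v_1 = 1^{−1} = 1 (mod 13).
  i = 2 (α = 12): (12−2)(12−1)(12−7)(12−9) = 10·11·5·3 = 1650 ≡ 12, so v_2 = 12^{−1} = 12 (mod 13).
  i = 3 (α = 1): (1−2)(1−12)(1−7)(1−9) = (−1)·(−11)·(−6)·(−8) = 528 ≡ 8, so v_3 = 8^{−1} = 5 (mod 13).
  i = 4 (α = 7): (7−2)(7−12)(7−1)(7−9) = 5·(−5)·6·(−2) = 300 ≡ 1, so v_4 = 1^{−1} = 1 (mod 13).
  i = 5 (α = 9): (9−2)(9−12)(9−1)(9−7) = 7·(−3)·8·2 = −336 ≡ 2, so v_5 = 2^{−1} = 7 (mod 13).
  v = [1, 12, 5, 1, 7].
Step 2: syndromes of r = [9, 12, 7, 5, 0] (all sums mod 13).
  S_0 = Σ v_i r_i = 1·9 + 12·12 + 5·7 + 1·5 + 7·0 = 193 ≡ 11.
  S_1 = Σ v_i α_i r_i = 1·2·9 + 12·12·12 + 5·1·7 + 1·7·5 + 7·9·0 = 1816 ≡ 9.
  α_i^2 mod 13 = [4, 1, 1, 10, 3].
  S_2 = Σ v_i α_i^2 r_i = 1·4·9 + 12·1·12 + 5·1·7 + 1·10·5 + 7·3·0 = 265 ≡ 5.
  S = (11, 9, 5) ≠ 0, so r is not a codeword (an error is present).
Step 3: locate the error. For a single error e at position i, S_ℓ = v_i·e·α_i^ℓ, so α_err = S_1/S_0.
  S_0^{−1} = 11^{−1} = 6 (mod 13), so α_err = 9·6 = 54 ≡ 2 = α_1. Error position i = 1.
  Consistency check: S_2/S_1 = 5·3 = 15 ≡ 2 = α_err ✓ (single-error assumption holds).
Step 4: error magnitude e = S_0/v_1 = S_0·∏_{j≠1}(α_1 − α_j) = 11·1 = 11 ≡ 11 (mod 13).
Step 5: correct position 1: c_1 = r_1 − e = 9 − 11 ≡ 11 (mod 13). Hence c = [11, 12, 7, 5, 0].
  Check: interpolating c through the α_i gives m(x) = 3 + 4·x (degree < 2) with m(α_i) = c_i for every i, so c is indeed a codeword.


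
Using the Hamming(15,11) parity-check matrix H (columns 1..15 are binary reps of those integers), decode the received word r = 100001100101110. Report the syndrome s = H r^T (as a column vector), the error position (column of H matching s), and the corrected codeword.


s = (0, 1, 0, 1)^T, error position = 5, corrected codeword c = 100011100101110

Compute s = H r^T mod 2 one row at a time:
  s_1 = 0 + 0 + 1 + 0 + 1 + 1 + 1 + 0 = 4 ≡ 0 (mod 2).
  s_2 = 0 + 0 + 1 + 1 + 1 + 1 + 1 + 0 = 5 ≡ 1 (mod 2).
  s_3 = 0 + 0 + 1 + 1 + 1 + 0 + 1 + 0 = 4 ≡ 0 (mod 2).
  s_4 = 1 + 0 + 0 + 1 + 0 + 0 + 1 + 0 = 3 ≡ 1 (mod 2).
s = (0, 1, 0, 1)^T — this equals column 5 of H (binary 0101), so error is at position 5.
Correct: flip bit 5 of r = 100001100101110 to get c = 100011100101110.


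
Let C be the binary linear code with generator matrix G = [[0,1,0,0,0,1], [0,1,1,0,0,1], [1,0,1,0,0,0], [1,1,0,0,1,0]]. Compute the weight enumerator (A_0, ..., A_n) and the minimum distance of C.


Weight distribution: A_0 = 1, A_1 = 2, A_2 = 4, A_3 = 6, A_4 = 3. Minimum distance d = 1.

Enumerate all 2^4 = 16 messages m ∈ F_2^4.
For each, compute codeword c = mG in F_2^6, then tally its weight.
  m = 0000 → c = 000000, weight = 0.
  m = 1000 → c = 010001, weight = 2.
  m = 0100 → c = 011001, weight = 3.
  m = 1100 → c = 001000, weight = 1.
  m = 0010 → c = 101000, weight = 2.
  m = 1010 → c = 111001, weight = 4.
  m = 0110 → c = 110001, weight = 3.
  m = 1110 → c = 100000, weight = 1.
  m = 0001 → c = 110010, weight = 3.
  m = 1001 → c = 100011, weight = 3.
  m = 0101 → c = 101011, weight = 4.
  m = 1101 → c = 111010, weight = 4.
  m = 0011 → c = 011010, weight = 3.
  m = 1011 → c = 001011, weight = 3.
  m = 0111 → c = 000011, weight = 2.
  m = 1111 → c = 010010, weight = 2.
Tally weights:
  weight 0: 1 codewords.
  weight 1: 2 codewords.
  weight 2: 4 codewords.
  weight 3: 6 codewords.
  weight 4: 3 codewords.
Minimum distance d = smallest w > 0 with A_w > 0 = 1.
Sanity: Σ A_w = 16 = 2^4 = 16 ✓.


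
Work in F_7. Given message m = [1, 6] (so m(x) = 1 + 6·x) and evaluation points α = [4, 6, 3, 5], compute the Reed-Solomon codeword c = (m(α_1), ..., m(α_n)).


c = [4, 2, 5, 3]

Message polynomial: m(x) = 1 + 6·x (mod 7).
For each evaluation point α_i, compute m(α_i) mod 7:
  α_1 = 4: Horner steps 6 → 4, so m(4) = 4.
  α_2 = 6: Horner steps 6 → 2, so m(6) = 2.
  α_3 = 3: Horner steps 6 → 5, so m(3) = 5.
  α_4 = 5: Horner steps 6 → 3, so m(5) = 3.
Codeword c = [4, 2, 5, 3] ∈ F_7^4.


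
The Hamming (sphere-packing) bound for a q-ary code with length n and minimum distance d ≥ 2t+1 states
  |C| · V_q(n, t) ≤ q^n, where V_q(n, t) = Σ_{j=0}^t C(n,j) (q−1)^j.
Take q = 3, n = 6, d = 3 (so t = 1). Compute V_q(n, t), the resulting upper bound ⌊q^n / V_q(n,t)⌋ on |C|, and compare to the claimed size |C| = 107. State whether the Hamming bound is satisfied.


V_q(n, t) = 13, q^n = 729, Hamming bound = 56, |C| = 107 > bound (violated).

Step 1: Compute V_q(n, t) = Σ_{j=0}^1 C(n, j) (q−1)^j.
  j = 0: C(6,0)·(2)^0 = 1·1 = 1.
  j = 1: C(6,1)·(2)^1 = 6·2 = 12.
  V_q(n, t) = 1 + 12 = 13.
Step 2: q^n = 3^6 = 729.
Step 3: Hamming bound ⌊q^n / V_q(n,t)⌋ = ⌊729/13⌋ = 56.
Step 4: Compare |C| = 107 to 56: violated.
The claimed |C| lies above the Hamming bound, so no 3-ary code of length 6 with d ≥ 3 can have 107 codewords.


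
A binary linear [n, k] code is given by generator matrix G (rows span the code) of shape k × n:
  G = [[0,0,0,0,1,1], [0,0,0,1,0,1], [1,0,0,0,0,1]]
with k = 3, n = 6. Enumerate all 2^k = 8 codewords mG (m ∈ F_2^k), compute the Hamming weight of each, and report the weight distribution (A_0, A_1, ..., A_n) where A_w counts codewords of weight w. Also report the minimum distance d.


Weight distribution: A_0 = 1, A_2 = 6, A_4 = 1. Minimum distance d = 2.

Enumerate all 2^3 = 8 messages m ∈ F_2^3.
For each, compute codeword c = mG in F_2^6, then tally its weight.
  m = 000 → c = 000000, weight = 0.
  m = 100 → c = 000011, weight = 2.
  m = 010 → c = 000101, weight = 2.
  m = 110 → c = 000110, weight = 2.
  m = 001 → c = 100001, weight = 2.
  m = 101 → c = 100010, weight = 2.
  m = 011 → c = 100100, weight = 2.
  m = 111 → c = 100111, weight = 4.
Tally weights:
  weight 0: 1 codewords.
  weight 2: 6 codewords.
  weight 4: 1 codewords.
Minimum distance d = smallest w > 0 with A_w > 0 = 2.
Sanity: Σ A_w = 8 = 2^3 = 8 ✓.


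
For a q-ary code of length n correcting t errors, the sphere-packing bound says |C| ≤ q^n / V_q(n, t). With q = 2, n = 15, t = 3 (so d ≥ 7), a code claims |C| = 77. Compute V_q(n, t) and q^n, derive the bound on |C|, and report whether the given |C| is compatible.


V_q(n, t) = 576, q^n = 32768, Hamming bound = 56, |C| = 77 > bound (violated).

Step 1: Compute V_q(n, t) = Σ_{j=0}^3 C(n, j) (q−1)^j.
  j = 0: C(15,0)·(1)^0 = 1·1 = 1.
  j = 1: C(15,1)·(1)^1 = 15·1 = 15.
  j = 2: C(15,2)·(1)^2 = 105·1 = 105.
  j = 3: C(15,3)·(1)^3 = 455·1 = 455.
  V_q(n, t) = 1 + 15 + 105 + 455 = 576.
Step 2: q^n = 2^15 = 32768.
Step 3: Hamming bound ⌊q^n / V_q(n,t)⌋ = ⌊32768/576⌋ = 56.
Step 4: Compare |C| = 77 to 56: violated.
The claimed |C| lies above the Hamming bound, so no 2-ary code of length 15 with d ≥ 7 can have 77 codewords.


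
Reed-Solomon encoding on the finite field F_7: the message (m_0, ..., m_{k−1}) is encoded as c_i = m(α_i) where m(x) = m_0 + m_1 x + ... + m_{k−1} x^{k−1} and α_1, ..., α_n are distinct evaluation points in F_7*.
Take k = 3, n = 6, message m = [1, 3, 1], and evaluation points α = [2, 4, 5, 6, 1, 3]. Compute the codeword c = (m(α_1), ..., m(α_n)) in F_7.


c = [4, 1, 6, 6, 5, 5]

Message polynomial: m(x) = 1 + 3·x + 1·x^2 (mod 7).
For each evaluation point α_i, compute m(α_i) mod 7:
  α_1 = 2: Horner steps 1 → 5 → 4, so m(2) = 4.
  α_2 = 4: Horner steps 1 → 0 → 1, so m(4) = 1.
  α_3 = 5: Horner steps 1 → 1 → 6, so m(5) = 6.
  α_4 = 6: Horner steps 1 → 2 → 6, so m(6) = 6.
  α_5 = 1: Horner steps 1 → 4 → 5, so m(1) = 5.
  α_6 = 3: Horner steps 1 → 6 → 5, so m(3) = 5.
Codeword c = [4, 1, 6, 6, 5, 5] ∈ F_7^6.


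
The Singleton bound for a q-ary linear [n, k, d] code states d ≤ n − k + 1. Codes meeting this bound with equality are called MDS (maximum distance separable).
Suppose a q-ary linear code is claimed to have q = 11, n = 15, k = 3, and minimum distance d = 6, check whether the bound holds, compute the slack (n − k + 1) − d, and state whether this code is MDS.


Singleton RHS = n − k + 1 = 13, slack = 7, bound satisfied, not MDS.

Singleton bound: d ≤ n − k + 1.
Here n = 15, k = 3, so n − k + 1 = 13.
Given d = 6, check d ≤ 13: YES.
Slack = (n − k + 1) − d = 7.
The code is NOT MDS (slack = 7 > 0).
Description: the claimed parameters are [15, 3, 6]_11; such a code would be non-MDS.


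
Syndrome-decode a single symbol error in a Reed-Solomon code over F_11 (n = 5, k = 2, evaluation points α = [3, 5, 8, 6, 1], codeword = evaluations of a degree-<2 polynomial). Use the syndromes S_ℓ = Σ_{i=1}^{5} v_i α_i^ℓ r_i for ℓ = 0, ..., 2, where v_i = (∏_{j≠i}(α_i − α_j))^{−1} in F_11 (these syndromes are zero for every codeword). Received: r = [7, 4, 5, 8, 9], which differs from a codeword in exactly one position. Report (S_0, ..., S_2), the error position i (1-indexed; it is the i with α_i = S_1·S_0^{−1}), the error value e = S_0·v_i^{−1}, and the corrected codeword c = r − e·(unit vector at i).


S = (2, 2, 2), error at position 5, error magnitude e = 10, c = [7, 4, 5, 8, 10].

Step 1: column multipliers v_i = (∏_{j≠i}(α_i − α_j))^{−1} mod 11.
  i = 1 (α = 3): (3−5)(3−8)(3−6)(3−1) = (−2)·(−5)·(−3)·2 = −60 ≡ 6, so v_1 = 6^{−1} = 2 (mod 11).
  i = 2 (α = 5): (5−3)(5−8)(5−6)(5−1) = 2·(−3)·(−1)·4 = 24 ≡ 2, so v_2 = 2^{−1} = 6 (mod 11).
  i = 3 (α = 8): (8−3)(8−5)(8−6)(8−1) = 5·3·2·7 = 210 ≡ 1, so v_3 = 1^{−1} = 1 (mod 11).
  i = 4 (α = 6): (6−3)(6−5)(6−8)(6−1) = 3·1·(−2)·5 = −30 ≡ 3, so v_4 = 3^{−1} = 4 (mod 11).
  i = 5 (α = 1): (1−3)(1−5)(1−8)(1−6) = (−2)·(−4)·(−7)·(−5) = 280 ≡ 5, so v_5 = 5^{−1} = 9 (mod 11).
  v = [2, 6, 1, 4, 9].
Step 2: syndromes of r = [7, 4, 5, 8, 9] (all sums mod 11).
  S_0 = Σ v_i r_i = 2·7 + 6·4 + 1·5 + 4·8 + 9·9 = 156 ≡ 2.
  S_1 = Σ v_i α_i r_i = 2·3·7 + 6·5·4 + 1·8·5 + 4·6·8 + 9·1·9 = 475 ≡ 2.
  α_i^2 mod 11 = [9, 3, 9, 3, 1].
  S_2 = Σ v_i α_i^2 r_i = 2·9·7 + 6·3·4 + 1·9·5 + 4·3·8 + 9·1·9 = 420 ≡ 2.
  S = (2, 2, 2) ≠ 0, so r is not a codeword (an error is present).
Step 3: locate the error. For a single error e at position i, S_ℓ = v_i·e·α_i^ℓ, so α_err = S_1/S_0.
  S_0^{−1} = 2^{−1} = 6 (mod 11), so α_err = 2·6 = 12 ≡ 1 = α_5. Error position i = 5.
  Consistency check: S_2/S_1 = 2·6 = 12 ≡ 1 = α_err ✓ (single-error assumption holds).
Step 4: error magnitude e = S_0/v_5 = S_0·∏_{j≠5}(α_5 − α_j) = 2·5 = 10 ≡ 10 (mod 11).
Step 5: correct position 5: c_5 = r_5 − e = 9 − 10 ≡ 10 (mod 11). Hence c = [7, 4, 5, 8, 10].
  Check: interpolating c through the α_i gives m(x) = 6 + 4·x (degree < 2) with m(α_i) = c_i for every i, so c is indeed a codeword.


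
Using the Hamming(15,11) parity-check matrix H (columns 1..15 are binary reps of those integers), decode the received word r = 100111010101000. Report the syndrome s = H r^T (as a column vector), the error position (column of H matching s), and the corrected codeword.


s = (1, 0, 0, 0)^T, error position = 8, corrected codeword c = 100111000101000

Compute s = H r^T mod 2 one row at a time:
  s_1 = 1 + 0 + 1 + 0 + 1 + 0 + 0 + 0 = 3 ≡ 1 (mod 2).
  s_2 = 1 + 1 + 1 + 0 + 1 + 0 + 0 + 0 = 4 ≡ 0 (mod 2).
  s_3 = 0 + 0 + 1 + 0 + 1 + 0 + 0 + 0 = 2 ≡ 0 (mod 2).
  s_4 = 1 + 0 + 1 + 0 + 0 + 0 + 0 + 0 = 2 ≡ 0 (mod 2).
s = (1, 0, 0, 0)^T — this equals column 8 of H (binary 1000), so error is at position 8.
Correct: flip bit 8 of r = 100111010101000 to get c = 100111000101000.


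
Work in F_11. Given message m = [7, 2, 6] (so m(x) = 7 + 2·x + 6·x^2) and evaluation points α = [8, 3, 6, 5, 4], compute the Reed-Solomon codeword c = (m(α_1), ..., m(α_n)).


c = [0, 1, 4, 2, 1]

Message polynomial: m(x) = 7 + 2·x + 6·x^2 (mod 11).
For each evaluation point α_i, compute m(α_i) mod 11:
  α_1 = 8: Horner steps 6 → 6 → 0, so m(8) = 0.
  α_2 = 3: Horner steps 6 → 9 → 1, so m(3) = 1.
  α_3 = 6: Horner steps 6 → 5 → 4, so m(6) = 4.
  α_4 = 5: Horner steps 6 → 10 → 2, so m(5) = 2.
  α_5 = 4: Horner steps 6 → 4 → 1, so m(4) = 1.
Codeword c = [0, 1, 4, 2, 1] ∈ F_11^5.


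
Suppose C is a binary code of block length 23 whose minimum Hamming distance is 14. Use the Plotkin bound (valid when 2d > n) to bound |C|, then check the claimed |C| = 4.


Plotkin bound M ≤ 4; given |C| = 4 ≤ bound (satisfied).

Check applicability: 2d = 28, n = 23.
2d − n = 5 > 0, so Plotkin applies.
Compute d/(2d−n) = 14/5 ≈ 2.8000.
⌊d/(2d−n)⌋ = 2.
Plotkin bound: M ≤ 2·2 = 4.
Given |C| = 4, check: satisfied.
This |C| is at the Plotkin bound.


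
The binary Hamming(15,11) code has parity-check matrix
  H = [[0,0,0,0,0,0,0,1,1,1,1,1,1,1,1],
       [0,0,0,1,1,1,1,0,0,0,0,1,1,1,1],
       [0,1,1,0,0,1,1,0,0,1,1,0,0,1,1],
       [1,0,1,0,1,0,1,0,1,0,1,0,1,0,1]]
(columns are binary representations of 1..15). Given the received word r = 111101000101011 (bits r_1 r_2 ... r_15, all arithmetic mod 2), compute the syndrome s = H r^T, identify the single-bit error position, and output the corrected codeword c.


s = (0, 1, 0, 1)^T, error position = 5, corrected codeword c = 111111000101011

Compute s = H r^T mod 2 one row at a time:
  s_1 = 0 + 0 + 1 + 0 + 1 + 0 + 1 + 1 = 4 ≡ 0 (mod 2).
  s_2 = 1 + 0 + 1 + 0 + 1 + 0 + 1 + 1 = 5 ≡ 1 (mod 2).
  s_3 = 1 + 1 + 1 + 0 + 1 + 0 + 1 + 1 = 6 ≡ 0 (mod 2).
  s_4 = 1 + 1 + 0 + 0 + 0 + 0 + 0 + 1 = 3 ≡ 1 (mod 2).
s = (0, 1, 0, 1)^T — this equals column 5 of H (binary 0101), so error is at position 5.
Correct: flip bit 5 of r = 111101000101011 to get c = 111111000101011.


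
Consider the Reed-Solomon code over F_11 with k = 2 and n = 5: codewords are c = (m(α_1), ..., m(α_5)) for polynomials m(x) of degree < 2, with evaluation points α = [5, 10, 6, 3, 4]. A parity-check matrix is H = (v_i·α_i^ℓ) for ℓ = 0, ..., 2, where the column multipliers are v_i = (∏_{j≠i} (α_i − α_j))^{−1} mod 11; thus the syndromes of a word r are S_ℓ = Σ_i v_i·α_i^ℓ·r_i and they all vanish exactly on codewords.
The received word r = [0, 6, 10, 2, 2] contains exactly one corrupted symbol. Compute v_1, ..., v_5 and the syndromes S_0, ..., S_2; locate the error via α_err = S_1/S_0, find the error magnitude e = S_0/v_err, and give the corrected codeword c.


S = (10, 7, 6), error at position 5, error magnitude e = 1, c = [0, 6, 10, 2, 1].

Step 1: column multipliers v_i = (∏_{j≠i}(α_i − α_j))^{−1} mod 11.
  i = 1 (α = 5): (5−10)(5−6)(5−3)(5−4) = (−5)·(−1)·2·1 = 10 ≡ 10, so v_1 = 10^{−1} = 10 (mod 11).
  i = 2 (α = 10): (10−5)(10−6)(10−3)(10−4) = 5·4·7·6 = 840 ≡ 4, so v_2 = 4^{−1} = 3 (mod 11).
  i = 3 (α = 6): (6−5)(6−10)(6−3)(6−4) = 1·(−4)·3·2 = −24 ≡ 9, so v_3 = 9^{−1} = 5 (mod 11).
  i = 4 (α = 3): (3−5)(3−10)(3−6)(3−4) = (−2)·(−7)·(−3)·(−1) = 42 ≡ 9, so v_4 = 9^{−1} = 5 (mod 11).
  i = 5 (α = 4): (4−5)(4−10)(4−6)(4−3) = (−1)·(−6)·(−2)·1 = −12 ≡ 10, so v_5 = 10^{−1} = 10 (mod 11).
  v = [10, 3, 5, 5, 10].
Step 2: syndromes of r = [0, 6, 10, 2, 2] (all sums mod 11).
  S_0 = Σ v_i r_i = 10·0 + 3·6 + 5·10 + 5·2 + 10·2 = 98 ≡ 10.
  S_1 = Σ v_i α_i r_i = 10·5·0 + 3·10·6 + 5·6·10 + 5·3·2 + 10·4·2 = 590 ≡ 7.
  α_i^2 mod 11 = [3, 1, 3, 9, 5].
  S_2 = Σ v_i α_i^2 r_i = 10·3·0 + 3·1·6 + 5·3·10 + 5·9·2 + 10·5·2 = 358 ≡ 6.
  S = (10, 7, 6) ≠ 0, so r is not a codeword (an error is present).
Step 3: locate the error. For a single error e at position i, S_ℓ = v_i·e·α_i^ℓ, so α_err = S_1/S_0.
  S_0^{−1} = 10^{−1} = 10 (mod 11), so α_err = 7·10 = 70 ≡ 4 = α_5. Error position i = 5.
  Consistency check: S_2/S_1 = 6·8 = 48 ≡ 4 = α_err ✓ (single-error assumption holds).
Step 4: error magnitude e = S_0/v_5 = S_0·∏_{j≠5}(α_5 − α_j) = 10·10 = 100 ≡ 1 (mod 11).
Step 5: correct position 5: c_5 = r_5 − e = 2 − 1 ≡ 1 (mod 11). Hence c = [0, 6, 10, 2, 1].
  Check: interpolating c through the α_i gives m(x) = 5 + 10·x (degree < 2) with m(α_i) = c_i for every i, so c is indeed a codeword.


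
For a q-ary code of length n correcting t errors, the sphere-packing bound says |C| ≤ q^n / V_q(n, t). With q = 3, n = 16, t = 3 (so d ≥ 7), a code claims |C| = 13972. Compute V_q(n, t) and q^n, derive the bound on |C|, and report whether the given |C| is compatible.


V_q(n, t) = 4993, q^n = 43046721, Hamming bound = 8621, |C| = 13972 > bound (violated).

Step 1: Compute V_q(n, t) = Σ_{j=0}^3 C(n, j) (q−1)^j.
  j = 0: C(16,0)·(2)^0 = 1·1 = 1.
  j = 1: C(16,1)·(2)^1 = 16·2 = 32.
  j = 2: C(16,2)·(2)^2 = 120·4 = 480.
  j = 3: C(16,3)·(2)^3 = 560·8 = 4480.
  V_q(n, t) = 1 + 32 + 480 + 4480 = 4993.
Step 2: q^n = 3^16 = 43046721.
Step 3: Hamming bound ⌊q^n / V_q(n,t)⌋ = ⌊43046721/4993⌋ = 8621.
Step 4: Compare |C| = 13972 to 8621: violated.
The claimed |C| lies above the Hamming bound, so no 3-ary code of length 16 with d ≥ 7 can have 13972 codewords.


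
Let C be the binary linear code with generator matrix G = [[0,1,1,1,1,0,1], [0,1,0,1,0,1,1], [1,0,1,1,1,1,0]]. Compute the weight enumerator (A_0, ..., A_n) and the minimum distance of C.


Weight distribution: A_0 = 1, A_2 = 1, A_3 = 1, A_4 = 2, A_5 = 3. Minimum distance d = 2.

Enumerate all 2^3 = 8 messages m ∈ F_2^3.
For each, compute codeword c = mG in F_2^7, then tally its weight.
  m = 000 → c = 0000000, weight = 0.
  m = 100 → c = 0111101, weight = 5.
  m = 010 → c = 0101011, weight = 4.
  m = 110 → c = 0010110, weight = 3.
  m = 001 → c = 1011110, weight = 5.
  m = 101 → c = 1100011, weight = 4.
  m = 011 → c = 1110101, weight = 5.
  m = 111 → c = 1001000, weight = 2.
Tally weights:
  weight 0: 1 codewords.
  weight 2: 1 codewords.
  weight 3: 1 codewords.
  weight 4: 2 codewords.
  weight 5: 3 codewords.
Minimum distance d = smallest w > 0 with A_w > 0 = 2.
Sanity: Σ A_w = 8 = 2^3 = 8 ✓.


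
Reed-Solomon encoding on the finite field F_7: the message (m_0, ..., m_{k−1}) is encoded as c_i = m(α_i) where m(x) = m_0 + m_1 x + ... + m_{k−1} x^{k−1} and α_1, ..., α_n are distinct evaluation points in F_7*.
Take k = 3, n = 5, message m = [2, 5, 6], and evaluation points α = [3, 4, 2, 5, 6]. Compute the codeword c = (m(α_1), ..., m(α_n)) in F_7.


c = [1, 6, 1, 2, 3]

Message polynomial: m(x) = 2 + 5·x + 6·x^2 (mod 7).
For each evaluation point α_i, compute m(α_i) mod 7:
  α_1 = 3: Horner steps 6 → 2 → 1, so m(3) = 1.
  α_2 = 4: Horner steps 6 → 1 → 6, so m(4) = 6.
  α_3 = 2: Horner steps 6 → 3 → 1, so m(2) = 1.
  α_4 = 5: Horner steps 6 → 0 → 2, so m(5) = 2.
  α_5 = 6: Horner steps 6 → 6 → 3, so m(6) = 3.
Codeword c = [1, 6, 1, 2, 3] ∈ F_7^5.


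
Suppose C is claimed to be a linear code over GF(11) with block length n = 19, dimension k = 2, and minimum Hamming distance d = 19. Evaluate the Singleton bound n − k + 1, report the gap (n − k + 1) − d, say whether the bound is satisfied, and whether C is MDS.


Singleton RHS = n − k + 1 = 18, slack = -1, bound violated (no such code; not MDS).

Singleton bound: d ≤ n − k + 1.
Here n = 19, k = 2, so n − k + 1 = 18.
Given d = 19, check d ≤ 18: NO.
Slack = (n − k + 1) − d = -1.
The slack is negative: d = 19 exceeds n − k + 1 = 18 by 1, so the Singleton bound is violated and no linear [19, 2, 19]_11 code can exist. In particular it is not MDS (MDS requires d = n − k + 1 exactly).
Description: the claimed parameters are [19, 2, 19]_11; such a code would be impossible (violates the Singleton bound).


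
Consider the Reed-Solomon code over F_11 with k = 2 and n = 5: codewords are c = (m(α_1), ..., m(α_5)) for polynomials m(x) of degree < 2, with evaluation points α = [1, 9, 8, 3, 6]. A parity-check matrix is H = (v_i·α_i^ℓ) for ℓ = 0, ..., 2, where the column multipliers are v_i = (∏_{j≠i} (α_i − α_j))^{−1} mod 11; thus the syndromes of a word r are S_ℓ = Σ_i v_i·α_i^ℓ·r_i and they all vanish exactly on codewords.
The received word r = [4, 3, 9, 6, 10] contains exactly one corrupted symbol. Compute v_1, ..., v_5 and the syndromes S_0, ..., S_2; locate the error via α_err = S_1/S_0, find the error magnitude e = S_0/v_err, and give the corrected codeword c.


S = (3, 3, 3), error at position 1, error magnitude e = 8, c = [7, 3, 9, 6, 10].

Step 1: column multipliers v_i = (∏_{j≠i}(α_i − α_j))^{−1} mod 11.
  i = 1 (α = 1): (1−9)(1−8)(1−3)(1−6) = (−8)·(−7)·(−2)·(−5) = 560 ≡ 10, so v_1 = 10^{−1} = 10 (mod 11).
  i = 2 (α = 9): (9−1)(9−8)(9−3)(9−6) = 8·1·6·3 = 144 ≡ 1, so v_2 = 1^{−1} = 1 (mod 11).
  i = 3 (α = 8): (8−1)(8−9)(8−3)(8−6) = 7·(−1)·5·2 = −70 ≡ 7, so v_3 = 7^{−1} = 8 (mod 11).
  i = 4 (α = 3): (3−1)(3−9)(3−8)(3−6) = 2·(−6)·(−5)·(−3) = −180 ≡ 7, so v_4 = 7^{−1} = 8 (mod 11).
  i = 5 (α = 6): (6−1)(6−9)(6−8)(6−3) = 5·(−3)·(−2)·3 = 90 ≡ 2, so v_5 = 2^{−1} = 6 (mod 11).
  v = [10, 1, 8, 8, 6].
Step 2: syndromes of r = [4, 3, 9, 6, 10] (all sums mod 11).
  S_0 = Σ v_i r_i = 10·4 + 1·3 + 8·9 + 8·6 + 6·10 = 223 ≡ 3.
  S_1 = Σ v_i α_i r_i = 10·1·4 + 1·9·3 + 8·8·9 + 8·3·6 + 6·6·10 = 1147 ≡ 3.
  α_i^2 mod 11 = [1, 4, 9, 9, 3].
  S_2 = Σ v_i α_i^2 r_i = 10·1·4 + 1·4·3 + 8·9·9 + 8·9·6 + 6·3·10 = 1312 ≡ 3.
  S = (3, 3, 3) ≠ 0, so r is not a codeword (an error is present).
Step 3: locate the error. For a single error e at position i, S_ℓ = v_i·e·α_i^ℓ, so α_err = S_1/S_0.
  S_0^{−1} = 3^{−1} = 4 (mod 11), so α_err = 3·4 = 12 ≡ 1 = α_1. Error position i = 1.
  Consistency check: S_2/S_1 = 3·4 = 12 ≡ 1 = α_err ✓ (single-error assumption holds).
Step 4: error magnitude e = S_0/v_1 = S_0·∏_{j≠1}(α_1 − α_j) = 3·10 = 30 ≡ 8 (mod 11).
Step 5: correct position 1: c_1 = r_1 − e = 4 − 8 ≡ 7 (mod 11). Hence c = [7, 3, 9, 6, 10].
  Check: interpolating c through the α_i gives m(x) = 2 + 5·x (degree < 2) with m(α_i) = c_i for every i, so c is indeed a codeword.


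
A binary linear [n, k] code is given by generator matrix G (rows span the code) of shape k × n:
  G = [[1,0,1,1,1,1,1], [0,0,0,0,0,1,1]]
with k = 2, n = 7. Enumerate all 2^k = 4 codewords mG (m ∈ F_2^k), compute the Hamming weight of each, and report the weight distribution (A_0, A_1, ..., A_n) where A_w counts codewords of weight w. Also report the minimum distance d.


Weight distribution: A_0 = 1, A_2 = 1, A_4 = 1, A_6 = 1. Minimum distance d = 2.

Enumerate all 2^2 = 4 messages m ∈ F_2^2.
For each, compute codeword c = mG in F_2^7, then tally its weight.
  m = 00 → c = 0000000, weight = 0.
  m = 10 → c = 1011111, weight = 6.
  m = 01 → c = 0000011, weight = 2.
  m = 11 → c = 1011100, weight = 4.
Tally weights:
  weight 0: 1 codewords.
  weight 2: 1 codewords.
  weight 4: 1 codewords.
  weight 6: 1 codewords.
Minimum distance d = smallest w > 0 with A_w > 0 = 2.
Sanity: Σ A_w = 4 = 2^2 = 4 ✓.


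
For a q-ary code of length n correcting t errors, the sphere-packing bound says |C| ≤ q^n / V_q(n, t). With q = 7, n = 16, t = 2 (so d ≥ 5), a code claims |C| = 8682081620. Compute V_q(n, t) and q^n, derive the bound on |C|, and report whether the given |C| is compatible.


V_q(n, t) = 4417, q^n = 33232930569601, Hamming bound = 7523869270, |C| = 8682081620 > bound (violated).

Step 1: Compute V_q(n, t) = Σ_{j=0}^2 C(n, j) (q−1)^j.
  j = 0: C(16,0)·(6)^0 = 1·1 = 1.
  j = 1: C(16,1)·(6)^1 = 16·6 = 96.
  j = 2: C(16,2)·(6)^2 = 120·36 = 4320.
  V_q(n, t) = 1 + 96 + 4320 = 4417.
Step 2: q^n = 7^16 = 33232930569601.
Step 3: Hamming bound ⌊q^n / V_q(n,t)⌋ = ⌊33232930569601/4417⌋ = 7523869270.
Step 4: Compare |C| = 8682081620 to 7523869270: violated.
The claimed |C| lies above the Hamming bound, so no 7-ary code of length 16 with d ≥ 5 can have 8682081620 codewords.


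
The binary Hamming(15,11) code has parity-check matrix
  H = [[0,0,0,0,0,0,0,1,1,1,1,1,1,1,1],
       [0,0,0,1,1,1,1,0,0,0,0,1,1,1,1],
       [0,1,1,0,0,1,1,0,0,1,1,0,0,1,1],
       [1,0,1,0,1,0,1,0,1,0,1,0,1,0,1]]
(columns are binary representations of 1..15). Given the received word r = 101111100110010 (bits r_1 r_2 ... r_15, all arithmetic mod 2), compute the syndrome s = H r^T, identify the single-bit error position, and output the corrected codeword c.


s = (1, 1, 0, 1)^T, error position = 13, corrected codeword c = 101111100110110

Compute s = H r^T mod 2 one row at a time:
  s_1 = 0 + 0 + 1 + 1 + 0 + 0 + 1 + 0 = 3 ≡ 1 (mod 2).
  s_2 = 1 + 1 + 1 + 1 + 0 + 0 + 1 + 0 = 5 ≡ 1 (mod 2).
  s_3 = 0 + 1 + 1 + 1 + 1 + 1 + 1 + 0 = 6 ≡ 0 (mod 2).
  s_4 = 1 + 1 + 1 + 1 + 0 + 1 + 0 + 0 = 5 ≡ 1 (mod 2).
s = (1, 1, 0, 1)^T — this equals column 13 of H (binary 1101), so error is at position 13.
Correct: flip bit 13 of r = 101111100110010 to get c = 101111100110110.


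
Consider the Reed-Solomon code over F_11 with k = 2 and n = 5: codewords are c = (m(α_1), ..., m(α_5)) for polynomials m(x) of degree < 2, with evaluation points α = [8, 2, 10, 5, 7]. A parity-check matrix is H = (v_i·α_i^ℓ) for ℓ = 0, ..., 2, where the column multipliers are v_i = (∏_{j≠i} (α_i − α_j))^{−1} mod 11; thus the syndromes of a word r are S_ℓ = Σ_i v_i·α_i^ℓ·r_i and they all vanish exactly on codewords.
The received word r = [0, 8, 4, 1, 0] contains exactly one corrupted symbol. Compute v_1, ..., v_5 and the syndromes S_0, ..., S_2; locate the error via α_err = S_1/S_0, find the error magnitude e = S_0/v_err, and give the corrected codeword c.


S = (9, 6, 4), error at position 1, error magnitude e = 6, c = [5, 8, 4, 1, 0].

Step 1: column multipliers v_i = (∏_{j≠i}(α_i − α_j))^{−1} mod 11.
  i = 1 (α = 8): (8−2)(8−10)(8−5)(8−7) = 6·(−2)·3·1 = −36 ≡ 8, so v_1 = 8^{−1} = 7 (mod 11).
  i = 2 (α = 2): (2−8)(2−10)(2−5)(2−7) = (−6)·(−8)·(−3)·(−5) = 720 ≡ 5, so v_2 = 5^{−1} = 9 (mod 11).
  i = 3 (α = 10): (10−8)(10−2)(10−5)(10−7) = 2·8·5·3 = 240 ≡ 9, so v_3 = 9^{−1} = 5 (mod 11).
  i = 4 (α = 5): (5−8)(5−2)(5−10)(5−7) = (−3)·3·(−5)·(−2) = −90 ≡ 9, so v_4 = 9^{−1} = 5 (mod 11).
  i = 5 (α = 7): (7−8)(7−2)(7−10)(7−5) = (−1)·5·(−3)·2 = 30 ≡ 8, so v_5 = 8^{−1} = 7 (mod 11).
  v = [7, 9, 5, 5, 7].
Step 2: syndromes of r = [0, 8, 4, 1, 0] (all sums mod 11).
  S_0 = Σ v_i r_i = 7·0 + 9·8 + 5·4 + 5·1 + 7·0 = 97 ≡ 9.
  S_1 = Σ v_i α_i r_i = 7·8·0 + 9·2·8 + 5·10·4 + 5·5·1 + 7·7·0 = 369 ≡ 6.
  α_i^2 mod 11 = [9, 4, 1, 3, 5].
  S_2 = Σ v_i α_i^2 r_i = 7·9·0 + 9·4·8 + 5·1·4 + 5·3·1 + 7·5·0 = 323 ≡ 4.
  S = (9, 6, 4) ≠ 0, so r is not a codeword (an error is present).
Step 3: locate the error. For a single error e at position i, S_ℓ = v_i·e·α_i^ℓ, so α_err = S_1/S_0.
  S_0^{−1} = 9^{−1} = 5 (mod 11), so α_err = 6·5 = 30 ≡ 8 = α_1. Error position i = 1.
  Consistency check: S_2/S_1 = 4·2 = 8 ≡ 8 = α_err ✓ (single-error assumption holds).
Step 4: error magnitude e = S_0/v_1 = S_0·∏_{j≠1}(α_1 − α_j) = 9·8 = 72 ≡ 6 (mod 11).
Step 5: correct position 1: c_1 = r_1 − e = 0 − 6 ≡ 5 (mod 11). Hence c = [5, 8, 4, 1, 0].
  Check: interpolating c through the α_i gives m(x) = 9 + 5·x (degree < 2) with m(α_i) = c_i for every i, so c is indeed a codeword.
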